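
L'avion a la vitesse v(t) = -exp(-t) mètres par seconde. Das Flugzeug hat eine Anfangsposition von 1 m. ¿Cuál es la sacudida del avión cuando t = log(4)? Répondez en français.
En partant de la vitesse v(t) = -exp(-t), nous prenons 2 dérivées. En prenant d/dt de v(t), nous trouvons a(t) = exp(-t). En dérivant l'accélération, nous obtenons le jerk: j(t) = -exp(-t). Nous avons le jerk j(t) = -exp(-t). En substituant t = log(4): j(log(4)) = -1/4.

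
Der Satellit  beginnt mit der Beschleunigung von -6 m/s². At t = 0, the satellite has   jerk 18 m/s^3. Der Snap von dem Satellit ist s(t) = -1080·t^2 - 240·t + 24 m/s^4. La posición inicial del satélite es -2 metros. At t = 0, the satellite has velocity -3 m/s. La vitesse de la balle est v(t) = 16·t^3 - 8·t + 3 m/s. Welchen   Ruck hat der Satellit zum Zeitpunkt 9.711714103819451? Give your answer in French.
Pour résoudre ceci, nous devons prendre 1 primitive de notre équation du snap s(t) = -1080·t^2 - 240·t + 24. En prenant ∫s(t)dt et en appliquant j(0) = 18, nous trouvons j(t) = -360·t^3 - 120·t^2 + 24·t + 18. Nous avons le jerk j(t) = -360·t^3 - 120·t^2 + 24·t + 18. En substituant t = 9.711714103819451: j(9.711714103819451) = -340821.078290049.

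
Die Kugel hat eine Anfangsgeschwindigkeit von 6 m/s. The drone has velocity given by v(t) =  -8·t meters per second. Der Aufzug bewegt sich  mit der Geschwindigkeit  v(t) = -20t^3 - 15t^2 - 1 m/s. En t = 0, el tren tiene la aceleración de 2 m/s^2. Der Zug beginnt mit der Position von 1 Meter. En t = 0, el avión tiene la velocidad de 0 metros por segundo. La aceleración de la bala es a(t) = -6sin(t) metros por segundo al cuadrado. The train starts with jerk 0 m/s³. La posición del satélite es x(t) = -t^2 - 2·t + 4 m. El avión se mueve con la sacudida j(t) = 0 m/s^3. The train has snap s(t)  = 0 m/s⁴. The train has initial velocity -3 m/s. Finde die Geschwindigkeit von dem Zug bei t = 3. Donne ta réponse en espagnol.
Debemos encontrar la antiderivada de nuestra ecuación del snap s(t) = 0 3 veces. Integrando el snap y usando la condición inicial j(0) = 0, obtenemos j(t) = 0. La antiderivada de la sacudida, con a(0) = 2, da la aceleración: a(t) = 2. Tomando ∫a(t)dt y aplicando v(0) = -3, encontramos v(t) = 2·t - 3. De la ecuación de la velocidad v(t) = 2·t - 3, sustituimos t = 3 para obtener v = 3.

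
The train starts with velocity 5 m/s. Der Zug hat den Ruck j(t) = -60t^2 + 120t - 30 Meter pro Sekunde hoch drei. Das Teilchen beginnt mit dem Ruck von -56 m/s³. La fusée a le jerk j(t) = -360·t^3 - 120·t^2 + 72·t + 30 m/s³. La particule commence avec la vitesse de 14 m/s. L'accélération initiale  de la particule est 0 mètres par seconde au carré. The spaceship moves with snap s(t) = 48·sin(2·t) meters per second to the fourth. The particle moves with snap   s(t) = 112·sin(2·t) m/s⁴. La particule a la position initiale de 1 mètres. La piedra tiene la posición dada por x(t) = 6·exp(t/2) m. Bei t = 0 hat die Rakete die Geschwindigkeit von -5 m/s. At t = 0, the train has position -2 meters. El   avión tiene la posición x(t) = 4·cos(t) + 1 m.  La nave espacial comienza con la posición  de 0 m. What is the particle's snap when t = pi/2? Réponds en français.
Nous avons le snap s(t) = 112·sin(2·t). En substituant t = pi/2: s(pi/2) = 0.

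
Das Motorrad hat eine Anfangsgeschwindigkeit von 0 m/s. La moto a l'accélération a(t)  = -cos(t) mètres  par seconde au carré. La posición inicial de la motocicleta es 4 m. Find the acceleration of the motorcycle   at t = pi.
We have acceleration a(t) = -cos(t). Substituting t = pi: a(pi) = 1.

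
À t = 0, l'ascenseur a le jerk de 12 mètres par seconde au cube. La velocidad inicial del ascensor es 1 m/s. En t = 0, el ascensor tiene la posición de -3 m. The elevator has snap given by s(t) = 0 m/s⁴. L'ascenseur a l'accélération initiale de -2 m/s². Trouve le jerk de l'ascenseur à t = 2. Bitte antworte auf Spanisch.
Partiendo del snap s(t) = 0, tomamos 1 integral. La antiderivada del snap es la sacudida. Usando j(0) = 12, obtenemos j(t) = 12. De la ecuación de la sacudida j(t) = 12, sustituimos t = 2 para obtener j = 12.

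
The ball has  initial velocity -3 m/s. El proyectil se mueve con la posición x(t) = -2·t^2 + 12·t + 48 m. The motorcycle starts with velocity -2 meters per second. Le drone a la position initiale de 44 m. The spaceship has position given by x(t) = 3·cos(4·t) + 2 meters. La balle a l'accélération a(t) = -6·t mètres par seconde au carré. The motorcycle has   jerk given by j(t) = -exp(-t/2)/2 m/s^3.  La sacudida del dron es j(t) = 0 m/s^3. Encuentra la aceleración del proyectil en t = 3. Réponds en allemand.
Ausgehend von der Position x(t) = -2·t^2 + 12·t + 48, nehmen wir 2 Ableitungen. Mit d/dt von x(t) finden wir v(t) = 12 - 4·t. Mit d/dt von v(t) finden wir a(t) = -4. Aus der Gleichung für die Beschleunigung a(t) = -4, setzen wir t = 3 ein und erhalten a = -4.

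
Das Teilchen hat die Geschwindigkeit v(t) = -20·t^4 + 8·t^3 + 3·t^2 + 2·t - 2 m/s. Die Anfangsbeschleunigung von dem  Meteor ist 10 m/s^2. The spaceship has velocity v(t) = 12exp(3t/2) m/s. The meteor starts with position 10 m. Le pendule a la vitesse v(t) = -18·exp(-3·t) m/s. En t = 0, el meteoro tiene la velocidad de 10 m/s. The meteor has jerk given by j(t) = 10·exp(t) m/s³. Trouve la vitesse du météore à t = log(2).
Nous devons intégrer notre équation du jerk j(t) = 10·exp(t) 2 fois. L'intégrale du jerk, avec a(0) = 10, donne l'accélération: a(t) = 10·exp(t). La primitive de l'accélération est la vitesse. En utilisant v(0) = 10, nous obtenons v(t) = 10·exp(t). En utilisant v(t) = 10·exp(t) et en substituant t = log(2), nous trouvons v = 20.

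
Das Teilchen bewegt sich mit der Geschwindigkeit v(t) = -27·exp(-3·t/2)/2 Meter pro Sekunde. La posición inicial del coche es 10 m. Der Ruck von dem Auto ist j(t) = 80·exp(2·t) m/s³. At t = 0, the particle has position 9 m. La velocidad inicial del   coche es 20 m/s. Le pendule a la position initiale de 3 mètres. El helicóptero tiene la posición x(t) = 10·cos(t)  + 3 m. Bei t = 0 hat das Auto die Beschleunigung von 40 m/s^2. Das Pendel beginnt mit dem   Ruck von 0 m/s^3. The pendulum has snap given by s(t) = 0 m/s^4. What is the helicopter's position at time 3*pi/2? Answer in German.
Wir haben die Position x(t) = 10·cos(t) + 3. Durch Einsetzen von t = 3*pi/2: x(3*pi/2) = 3.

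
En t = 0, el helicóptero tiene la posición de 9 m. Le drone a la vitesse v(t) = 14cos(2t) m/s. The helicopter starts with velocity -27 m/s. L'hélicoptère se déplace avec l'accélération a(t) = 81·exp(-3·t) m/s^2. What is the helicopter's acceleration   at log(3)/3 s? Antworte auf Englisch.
We have acceleration a(t) = 81·exp(-3·t). Substituting t = log(3)/3: a(log(3)/3) = 27.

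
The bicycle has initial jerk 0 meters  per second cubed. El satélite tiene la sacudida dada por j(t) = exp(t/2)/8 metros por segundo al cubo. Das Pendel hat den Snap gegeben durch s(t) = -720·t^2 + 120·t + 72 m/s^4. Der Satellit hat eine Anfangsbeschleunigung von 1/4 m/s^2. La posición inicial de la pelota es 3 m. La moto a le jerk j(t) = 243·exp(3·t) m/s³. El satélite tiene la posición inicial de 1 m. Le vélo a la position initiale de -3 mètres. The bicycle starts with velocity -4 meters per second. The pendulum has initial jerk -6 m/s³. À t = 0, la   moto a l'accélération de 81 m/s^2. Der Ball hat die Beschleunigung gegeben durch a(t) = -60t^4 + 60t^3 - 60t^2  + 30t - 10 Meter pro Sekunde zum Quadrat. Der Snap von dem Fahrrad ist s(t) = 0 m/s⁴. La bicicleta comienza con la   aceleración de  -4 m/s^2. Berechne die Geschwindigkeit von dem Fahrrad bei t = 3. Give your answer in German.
Wir müssen das Integral unserer Gleichung für den Snap s(t) = 0 3-mal finden. Mit ∫s(t)dt und Anwendung von j(0) = 0, finden wir j(t) = 0. Das Integral von dem Ruck ist die Beschleunigung. Mit a(0) = -4 erhalten wir a(t) = -4. Durch Integration von der Beschleunigung und Verwendung der Anfangsbedingung v(0) = -4, erhalten wir v(t) = -4·t - 4. Aus der Gleichung für die Geschwindigkeit v(t) = -4·t - 4, setzen wir t = 3 ein und erhalten v = -16.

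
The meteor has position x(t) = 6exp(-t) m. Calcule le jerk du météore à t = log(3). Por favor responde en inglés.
Starting from position x(t) = 6·exp(-t), we take 3 derivatives. Taking d/dt of x(t), we find v(t) = -6·exp(-t). Differentiating velocity, we get acceleration: a(t) = 6·exp(-t). Differentiating acceleration, we get jerk: j(t) = -6·exp(-t). Using j(t) = -6·exp(-t) and substituting t = log(3), we find j = -2.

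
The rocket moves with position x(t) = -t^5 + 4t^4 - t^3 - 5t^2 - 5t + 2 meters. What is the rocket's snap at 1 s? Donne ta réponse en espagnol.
Debemos derivar nuestra ecuación de la posición x(t) = -t^5 + 4·t^4 - t^3 - 5·t^2 - 5·t + 2 4 veces. Derivando la posición, obtenemos la velocidad: v(t) = -5·t^4 + 16·t^3 - 3·t^2 - 10·t - 5. La derivada de la velocidad da la aceleración: a(t) = -20·t^3 + 48·t^2 - 6·t - 10. Derivando la aceleración, obtenemos la sacudida: j(t) = -60·t^2 + 96·t - 6. Derivando la sacudida, obtenemos el snap: s(t) = 96 - 120·t. De la ecuación del snap s(t) = 96 - 120·t, sustituimos t = 1 para obtener s = -24.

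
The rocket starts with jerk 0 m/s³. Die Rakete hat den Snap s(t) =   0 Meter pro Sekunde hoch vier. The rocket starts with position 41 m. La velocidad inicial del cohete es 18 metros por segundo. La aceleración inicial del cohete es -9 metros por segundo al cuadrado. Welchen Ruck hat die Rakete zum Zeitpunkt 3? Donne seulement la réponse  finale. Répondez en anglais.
j(3) = 0.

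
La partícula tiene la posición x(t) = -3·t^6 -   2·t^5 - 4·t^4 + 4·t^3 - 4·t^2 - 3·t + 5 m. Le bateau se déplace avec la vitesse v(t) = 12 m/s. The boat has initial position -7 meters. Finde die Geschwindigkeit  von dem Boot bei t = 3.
Wir haben die Geschwindigkeit v(t) = 12. Durch Einsetzen von t = 3: v(3) = 12.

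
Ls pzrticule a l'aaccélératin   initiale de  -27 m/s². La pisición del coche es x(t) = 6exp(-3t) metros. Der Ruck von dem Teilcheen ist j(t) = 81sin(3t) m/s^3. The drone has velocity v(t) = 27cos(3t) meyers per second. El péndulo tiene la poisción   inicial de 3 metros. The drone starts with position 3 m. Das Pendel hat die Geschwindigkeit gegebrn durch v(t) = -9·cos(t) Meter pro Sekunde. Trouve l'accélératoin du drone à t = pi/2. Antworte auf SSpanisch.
Para resolver esto, necesitamos tomar 1 derivada de nuestra ecuación de la velocidad v(t) = 27·cos(3·t). Derivando la velocidad, obtenemos la aceleración: a(t) = -81·sin(3·t). Tenemos la aceleración a(t) = -81·sin(3·t). Sustituyendo t = pi/2: a(pi/2) = 81.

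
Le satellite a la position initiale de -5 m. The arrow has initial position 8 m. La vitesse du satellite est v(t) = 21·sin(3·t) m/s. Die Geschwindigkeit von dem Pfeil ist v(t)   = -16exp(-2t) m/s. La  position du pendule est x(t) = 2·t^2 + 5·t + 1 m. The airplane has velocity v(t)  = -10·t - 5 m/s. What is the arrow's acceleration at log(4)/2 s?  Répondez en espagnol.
Para resolver esto, necesitamos tomar 1 derivada de nuestra ecuación de la velocidad v(t) = -16·exp(-2·t). La derivada de la velocidad da la aceleración: a(t) = 32·exp(-2·t). Tenemos la aceleración a(t) = 32·exp(-2·t). Sustituyendo t = log(4)/2: a(log(4)/2) = 8.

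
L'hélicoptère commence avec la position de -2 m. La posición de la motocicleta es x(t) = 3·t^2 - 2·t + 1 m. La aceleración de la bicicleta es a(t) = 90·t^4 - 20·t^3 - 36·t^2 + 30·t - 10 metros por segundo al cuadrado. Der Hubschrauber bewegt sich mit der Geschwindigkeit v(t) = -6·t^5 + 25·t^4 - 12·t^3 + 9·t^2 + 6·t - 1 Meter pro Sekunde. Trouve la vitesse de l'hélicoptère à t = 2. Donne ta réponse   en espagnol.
Usando v(t) = -6·t^5 + 25·t^4 - 12·t^3 + 9·t^2 + 6·t - 1 y sustituyendo t = 2, encontramos v = 159.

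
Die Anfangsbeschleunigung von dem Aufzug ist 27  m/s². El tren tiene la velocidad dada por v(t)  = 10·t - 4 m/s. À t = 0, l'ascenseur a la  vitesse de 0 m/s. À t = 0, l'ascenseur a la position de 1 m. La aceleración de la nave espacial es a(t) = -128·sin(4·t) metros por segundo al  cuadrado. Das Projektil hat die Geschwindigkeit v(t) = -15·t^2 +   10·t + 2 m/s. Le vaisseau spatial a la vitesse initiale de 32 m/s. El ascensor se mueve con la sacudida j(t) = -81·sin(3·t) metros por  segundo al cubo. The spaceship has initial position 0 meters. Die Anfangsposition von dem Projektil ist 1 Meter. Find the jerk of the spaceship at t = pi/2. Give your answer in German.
Ausgehend von der Beschleunigung a(t) = -128·sin(4·t), nehmen wir 1 Ableitung. Die Ableitung von der Beschleunigung ergibt den Ruck: j(t) = -512·cos(4·t). Mit j(t) = -512·cos(4·t) und Einsetzen von t = pi/2, finden wir j = -512.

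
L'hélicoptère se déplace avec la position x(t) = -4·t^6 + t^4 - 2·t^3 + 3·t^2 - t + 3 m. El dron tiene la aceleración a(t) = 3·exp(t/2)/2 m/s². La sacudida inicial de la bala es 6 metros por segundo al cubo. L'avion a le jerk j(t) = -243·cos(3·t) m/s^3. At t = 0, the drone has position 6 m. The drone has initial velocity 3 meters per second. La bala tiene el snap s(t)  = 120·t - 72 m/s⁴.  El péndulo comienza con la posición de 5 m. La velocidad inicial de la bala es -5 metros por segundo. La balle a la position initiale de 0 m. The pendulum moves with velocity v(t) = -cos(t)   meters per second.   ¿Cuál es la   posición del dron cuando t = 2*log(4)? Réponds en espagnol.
Debemos encontrar la integral de nuestra ecuación de la aceleración a(t) = 3·exp(t/2)/2 2 veces. La integral de la aceleración, con v(0) = 3, da la velocidad: v(t) = 3·exp(t/2). La integral de la velocidad es la posición. Usando x(0) = 6, obtenemos x(t) = 6·exp(t/2). Usando x(t) = 6·exp(t/2) y sustituyendo t = 2*log(4), encontramos x = 24.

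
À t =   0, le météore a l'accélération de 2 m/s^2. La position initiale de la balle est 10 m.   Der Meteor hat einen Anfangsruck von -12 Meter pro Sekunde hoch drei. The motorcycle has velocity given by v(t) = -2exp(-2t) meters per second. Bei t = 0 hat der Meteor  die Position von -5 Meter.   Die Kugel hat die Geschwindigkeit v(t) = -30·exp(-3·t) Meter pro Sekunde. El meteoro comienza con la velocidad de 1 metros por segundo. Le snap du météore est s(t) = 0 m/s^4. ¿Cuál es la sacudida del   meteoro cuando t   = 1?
Partiendo del snap s(t) = 0, tomamos 1 integral. La antiderivada del snap es la sacudida. Usando j(0) = -12, obtenemos j(t) = -12. Usando j(t) = -12 y sustituyendo t = 1, encontramos j = -12.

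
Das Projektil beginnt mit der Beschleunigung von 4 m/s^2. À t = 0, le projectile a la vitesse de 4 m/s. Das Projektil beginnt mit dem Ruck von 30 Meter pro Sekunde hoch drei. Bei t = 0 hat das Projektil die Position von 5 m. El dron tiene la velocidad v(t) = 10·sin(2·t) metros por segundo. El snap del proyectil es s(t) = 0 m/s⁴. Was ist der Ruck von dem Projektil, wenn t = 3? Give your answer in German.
Ausgehend von dem Snap s(t) = 0, nehmen wir 1 Integral. Das Integral von dem Snap ist der Ruck. Mit j(0) = 30 erhalten wir j(t) = 30. Wir haben den Ruck j(t) = 30. Durch Einsetzen von t = 3: j(3) = 30.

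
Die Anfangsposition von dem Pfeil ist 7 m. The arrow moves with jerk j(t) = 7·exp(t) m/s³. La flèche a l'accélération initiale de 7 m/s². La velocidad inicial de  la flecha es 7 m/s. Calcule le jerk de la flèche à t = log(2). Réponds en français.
Nous avons le jerk j(t) = 7·exp(t). En substituant t = log(2): j(log(2)) = 14.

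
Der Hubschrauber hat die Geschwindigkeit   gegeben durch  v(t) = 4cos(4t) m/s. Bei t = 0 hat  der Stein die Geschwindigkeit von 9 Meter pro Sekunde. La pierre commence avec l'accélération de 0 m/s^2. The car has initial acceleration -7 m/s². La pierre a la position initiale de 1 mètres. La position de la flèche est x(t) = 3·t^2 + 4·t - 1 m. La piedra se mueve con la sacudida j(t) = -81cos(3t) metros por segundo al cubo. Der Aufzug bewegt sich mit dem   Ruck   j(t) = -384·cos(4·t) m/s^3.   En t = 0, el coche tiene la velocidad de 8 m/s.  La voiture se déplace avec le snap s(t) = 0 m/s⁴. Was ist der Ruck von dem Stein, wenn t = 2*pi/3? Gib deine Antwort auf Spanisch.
Usando j(t) = -81·cos(3·t) y sustituyendo t = 2*pi/3, encontramos j = -81.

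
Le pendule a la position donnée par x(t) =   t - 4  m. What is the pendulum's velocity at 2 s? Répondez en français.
Nous devons dériver notre équation de la position x(t) = t - 4 1 fois. La dérivée de la position donne la vitesse: v(t) = 1. En utilisant v(t) = 1 et en substituant t = 2, nous trouvons v = 1.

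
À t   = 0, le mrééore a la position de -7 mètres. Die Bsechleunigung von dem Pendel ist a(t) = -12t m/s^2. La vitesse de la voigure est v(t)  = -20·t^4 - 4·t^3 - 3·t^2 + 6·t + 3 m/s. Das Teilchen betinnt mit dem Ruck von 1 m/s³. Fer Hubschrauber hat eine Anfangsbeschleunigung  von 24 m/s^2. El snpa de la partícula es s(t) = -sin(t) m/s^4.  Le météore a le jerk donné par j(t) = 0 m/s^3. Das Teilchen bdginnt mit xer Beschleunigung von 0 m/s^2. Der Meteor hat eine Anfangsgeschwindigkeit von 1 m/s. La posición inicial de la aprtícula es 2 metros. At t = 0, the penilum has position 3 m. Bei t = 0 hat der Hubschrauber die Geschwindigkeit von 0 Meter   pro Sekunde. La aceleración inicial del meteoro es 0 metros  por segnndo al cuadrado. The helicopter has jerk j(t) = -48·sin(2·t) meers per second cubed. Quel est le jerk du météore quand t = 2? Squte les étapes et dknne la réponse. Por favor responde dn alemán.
Der Ruck bei t = 2 ist j = 0.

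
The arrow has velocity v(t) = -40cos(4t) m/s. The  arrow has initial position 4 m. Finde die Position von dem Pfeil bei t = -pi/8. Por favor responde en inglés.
To solve this, we need to take 1 integral of our velocity equation v(t) = -40·cos(4·t). The antiderivative of velocity is position. Using x(0) = 4, we get x(t) = 4 - 10·sin(4·t). From the given position equation x(t) = 4 - 10·sin(4·t), we substitute t = -pi/8 to get x = 14.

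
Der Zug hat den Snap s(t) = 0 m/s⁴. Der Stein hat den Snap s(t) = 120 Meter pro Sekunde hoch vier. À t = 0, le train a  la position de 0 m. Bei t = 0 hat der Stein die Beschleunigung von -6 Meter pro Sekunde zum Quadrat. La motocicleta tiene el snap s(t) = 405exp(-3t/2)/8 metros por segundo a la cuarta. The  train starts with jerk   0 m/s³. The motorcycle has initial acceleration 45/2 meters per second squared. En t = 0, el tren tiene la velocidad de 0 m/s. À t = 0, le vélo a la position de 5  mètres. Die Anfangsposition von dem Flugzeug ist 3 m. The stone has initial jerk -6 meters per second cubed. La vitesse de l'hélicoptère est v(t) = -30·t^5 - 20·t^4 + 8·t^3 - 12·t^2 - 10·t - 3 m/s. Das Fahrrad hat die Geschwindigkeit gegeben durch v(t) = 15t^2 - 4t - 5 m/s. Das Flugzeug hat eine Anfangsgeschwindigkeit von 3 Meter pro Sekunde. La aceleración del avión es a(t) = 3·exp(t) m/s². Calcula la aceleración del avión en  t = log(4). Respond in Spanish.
Usando a(t) = 3·exp(t) y sustituyendo t = log(4), encontramos a = 12.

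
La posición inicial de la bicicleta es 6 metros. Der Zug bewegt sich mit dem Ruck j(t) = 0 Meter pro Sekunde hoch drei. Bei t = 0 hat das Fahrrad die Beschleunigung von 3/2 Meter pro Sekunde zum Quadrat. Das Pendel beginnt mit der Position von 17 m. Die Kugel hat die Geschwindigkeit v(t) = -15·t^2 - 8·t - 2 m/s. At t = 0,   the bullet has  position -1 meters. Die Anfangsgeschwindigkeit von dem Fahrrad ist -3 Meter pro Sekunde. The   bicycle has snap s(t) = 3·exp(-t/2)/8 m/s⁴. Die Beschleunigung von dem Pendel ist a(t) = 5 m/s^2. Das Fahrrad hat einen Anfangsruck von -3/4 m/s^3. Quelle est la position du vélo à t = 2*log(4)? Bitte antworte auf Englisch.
We must find the antiderivative of our snap equation s(t) = 3·exp(-t/2)/8 4 times. Integrating snap and using the initial condition j(0) = -3/4, we get j(t) = -3·exp(-t/2)/4. Integrating jerk and using the initial condition a(0) = 3/2, we get a(t) = 3·exp(-t/2)/2. Integrating acceleration and using the initial condition v(0) = -3, we get v(t) = -3·exp(-t/2). Taking ∫v(t)dt and applying x(0) = 6, we find x(t) = 6·exp(-t/2). Using x(t) = 6·exp(-t/2) and substituting t = 2*log(4), we find x = 3/2.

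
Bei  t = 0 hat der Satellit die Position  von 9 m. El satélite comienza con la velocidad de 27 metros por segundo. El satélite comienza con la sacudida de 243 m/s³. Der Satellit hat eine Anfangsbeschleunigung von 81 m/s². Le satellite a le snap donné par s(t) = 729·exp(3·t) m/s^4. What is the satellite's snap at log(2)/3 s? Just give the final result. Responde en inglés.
The answer is 1458.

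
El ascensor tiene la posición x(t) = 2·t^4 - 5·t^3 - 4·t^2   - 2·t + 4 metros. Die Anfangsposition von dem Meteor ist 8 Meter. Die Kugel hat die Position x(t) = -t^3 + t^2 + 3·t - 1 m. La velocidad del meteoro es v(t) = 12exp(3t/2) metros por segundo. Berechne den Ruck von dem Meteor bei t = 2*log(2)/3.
Ausgehend von der Geschwindigkeit v(t) = 12·exp(3·t/2), nehmen wir 2 Ableitungen. Mit d/dt von v(t) finden wir a(t) = 18·exp(3·t/2). Mit d/dt von a(t) finden wir j(t) = 27·exp(3·t/2). Mit j(t) = 27·exp(3·t/2) und Einsetzen von t = 2*log(2)/3, finden wir j = 54.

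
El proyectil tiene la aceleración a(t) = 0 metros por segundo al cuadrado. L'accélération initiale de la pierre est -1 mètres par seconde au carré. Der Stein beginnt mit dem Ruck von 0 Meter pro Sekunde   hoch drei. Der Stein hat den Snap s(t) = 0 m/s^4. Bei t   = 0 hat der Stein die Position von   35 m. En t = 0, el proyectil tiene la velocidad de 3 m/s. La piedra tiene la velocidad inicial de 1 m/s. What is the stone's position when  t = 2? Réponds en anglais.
To find the answer, we compute 4 antiderivatives of s(t) = 0. Integrating snap and using the initial condition j(0) = 0, we get j(t) = 0. Integrating jerk and using the initial condition a(0) = -1, we get a(t) = -1. The integral of acceleration is velocity. Using v(0) = 1, we get v(t) = 1 - t. Taking ∫v(t)dt and applying x(0) = 35, we find x(t) = -t^2/2 + t + 35. From the given position equation x(t) = -t^2/2 + t + 35, we substitute t = 2 to get x = 35.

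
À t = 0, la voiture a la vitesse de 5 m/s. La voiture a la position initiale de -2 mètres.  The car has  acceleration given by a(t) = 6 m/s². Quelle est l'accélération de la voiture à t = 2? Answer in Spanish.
De la ecuación de la aceleración a(t) = 6, sustituimos t = 2 para obtener a = 6.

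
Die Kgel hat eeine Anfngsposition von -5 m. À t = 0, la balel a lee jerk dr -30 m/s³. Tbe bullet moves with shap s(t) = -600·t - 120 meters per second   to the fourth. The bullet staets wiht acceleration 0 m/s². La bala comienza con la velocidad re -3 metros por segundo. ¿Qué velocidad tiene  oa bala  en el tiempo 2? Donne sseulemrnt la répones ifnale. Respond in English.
The answer is -623.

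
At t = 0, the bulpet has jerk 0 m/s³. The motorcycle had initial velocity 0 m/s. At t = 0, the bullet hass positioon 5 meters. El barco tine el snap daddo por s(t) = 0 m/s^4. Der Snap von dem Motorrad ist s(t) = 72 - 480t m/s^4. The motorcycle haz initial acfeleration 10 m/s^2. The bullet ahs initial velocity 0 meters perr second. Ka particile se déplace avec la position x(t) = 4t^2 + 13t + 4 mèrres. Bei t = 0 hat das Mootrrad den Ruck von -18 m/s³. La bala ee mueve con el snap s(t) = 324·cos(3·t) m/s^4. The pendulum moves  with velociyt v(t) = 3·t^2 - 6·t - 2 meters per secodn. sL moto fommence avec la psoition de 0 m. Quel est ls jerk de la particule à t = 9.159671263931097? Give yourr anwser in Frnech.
Pour résoudre ceci, nous devons prendre 3 dérivées de notre équation de la position x(t) = 4·t^2 + 13·t + 4. La dérivée de la position donne la vitesse: v(t) = 8·t + 13. La dérivée de la vitesse donne l'accélération: a(t) = 8. En prenant d/dt de a(t), nous trouvons j(t) = 0. De l'équation du jerk j(t) = 0, nous substituons t = 9.159671263931097 pour obtenir j = 0.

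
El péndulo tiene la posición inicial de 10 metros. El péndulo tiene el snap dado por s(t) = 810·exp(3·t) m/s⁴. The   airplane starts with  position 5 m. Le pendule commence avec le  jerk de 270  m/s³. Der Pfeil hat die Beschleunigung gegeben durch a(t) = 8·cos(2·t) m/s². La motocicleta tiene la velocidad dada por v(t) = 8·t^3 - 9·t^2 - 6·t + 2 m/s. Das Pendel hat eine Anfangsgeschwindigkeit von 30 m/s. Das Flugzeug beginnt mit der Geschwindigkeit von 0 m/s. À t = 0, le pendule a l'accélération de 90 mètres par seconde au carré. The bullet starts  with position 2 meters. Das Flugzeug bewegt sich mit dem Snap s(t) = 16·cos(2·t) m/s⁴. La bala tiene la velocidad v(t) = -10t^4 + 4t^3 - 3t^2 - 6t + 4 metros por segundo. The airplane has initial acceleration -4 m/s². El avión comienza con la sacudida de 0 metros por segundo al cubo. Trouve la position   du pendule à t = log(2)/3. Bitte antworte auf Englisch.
To solve this, we need to take 4 antiderivatives of our snap equation s(t) = 810·exp(3·t). The integral of snap is jerk. Using j(0) = 270, we get j(t) = 270·exp(3·t). Integrating jerk and using the initial condition a(0) = 90, we get a(t) = 90·exp(3·t). Integrating acceleration and using the initial condition v(0) = 30, we get v(t) = 30·exp(3·t). Finding the antiderivative of v(t) and using x(0) = 10: x(t) = 10·exp(3·t). Using x(t) = 10·exp(3·t) and substituting t = log(2)/3, we find x = 20.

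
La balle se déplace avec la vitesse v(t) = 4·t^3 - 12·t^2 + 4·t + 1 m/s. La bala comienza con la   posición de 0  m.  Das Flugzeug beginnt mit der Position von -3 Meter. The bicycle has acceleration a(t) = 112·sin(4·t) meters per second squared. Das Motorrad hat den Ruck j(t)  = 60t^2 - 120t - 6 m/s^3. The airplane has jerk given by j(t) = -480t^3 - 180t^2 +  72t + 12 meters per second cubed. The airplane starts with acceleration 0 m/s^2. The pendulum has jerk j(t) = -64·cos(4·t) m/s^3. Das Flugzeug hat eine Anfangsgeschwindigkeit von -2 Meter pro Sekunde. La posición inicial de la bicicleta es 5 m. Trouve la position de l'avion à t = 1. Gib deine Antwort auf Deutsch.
Ausgehend von dem Ruck j(t) = -480·t^3 - 180·t^2 + 72·t + 12, nehmen wir 3 Integrale. Das Integral von dem Ruck, mit a(0) = 0, ergibt die Beschleunigung: a(t) = 12·t·(-10·t^3 - 5·t^2 + 3·t + 1). Durch Integration von der Beschleunigung und Verwendung der Anfangsbedingung v(0) = -2, erhalten wir v(t) = -24·t^5 - 15·t^4 + 12·t^3 + 6·t^2 - 2. Mit ∫v(t)dt und Anwendung von x(0) = -3, finden wir x(t) = -4·t^6 - 3·t^5 + 3·t^4 + 2·t^3 - 2·t - 3. Wir haben die Position x(t) = -4·t^6 - 3·t^5 + 3·t^4 + 2·t^3 - 2·t - 3. Durch Einsetzen von t = 1: x(1) = -7.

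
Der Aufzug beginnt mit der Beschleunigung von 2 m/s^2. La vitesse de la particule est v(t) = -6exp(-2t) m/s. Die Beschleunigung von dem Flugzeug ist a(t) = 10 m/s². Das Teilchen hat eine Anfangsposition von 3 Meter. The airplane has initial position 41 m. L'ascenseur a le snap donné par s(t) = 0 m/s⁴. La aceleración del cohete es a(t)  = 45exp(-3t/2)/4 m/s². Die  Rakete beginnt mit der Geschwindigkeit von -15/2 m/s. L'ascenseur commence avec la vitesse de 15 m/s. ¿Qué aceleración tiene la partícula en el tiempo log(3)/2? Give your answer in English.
We must differentiate our velocity equation v(t) = -6·exp(-2·t) 1 time. The derivative of velocity gives acceleration: a(t) = 12·exp(-2·t). Using a(t) = 12·exp(-2·t) and substituting t = log(3)/2, we find a = 4.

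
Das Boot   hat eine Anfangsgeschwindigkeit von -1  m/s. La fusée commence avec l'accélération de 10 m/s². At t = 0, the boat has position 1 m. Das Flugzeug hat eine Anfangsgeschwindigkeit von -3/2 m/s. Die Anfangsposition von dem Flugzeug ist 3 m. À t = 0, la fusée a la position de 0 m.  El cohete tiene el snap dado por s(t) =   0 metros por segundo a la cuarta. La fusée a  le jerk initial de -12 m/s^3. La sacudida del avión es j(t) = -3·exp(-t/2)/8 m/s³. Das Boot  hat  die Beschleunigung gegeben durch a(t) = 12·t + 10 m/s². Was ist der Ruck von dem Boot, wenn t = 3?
Um dies zu lösen, müssen wir 1 Ableitung unserer Gleichung für die Beschleunigung a(t) = 12·t + 10 nehmen. Mit d/dt von a(t) finden wir j(t) = 12. Mit j(t) = 12 und Einsetzen von t = 3, finden wir j = 12.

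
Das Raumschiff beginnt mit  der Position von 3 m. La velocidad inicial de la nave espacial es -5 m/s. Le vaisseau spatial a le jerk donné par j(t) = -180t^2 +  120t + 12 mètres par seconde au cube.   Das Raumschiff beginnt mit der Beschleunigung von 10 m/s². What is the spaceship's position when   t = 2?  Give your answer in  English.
To solve this, we need to take 3 integrals of our jerk equation j(t) = -180·t^2 + 120·t + 12. Taking ∫j(t)dt and applying a(0) = 10, we find a(t) = -60·t^3 + 60·t^2 + 12·t + 10. The integral of acceleration, with v(0) = -5, gives velocity: v(t) = -15·t^4 + 20·t^3 + 6·t^2 + 10·t - 5. Taking ∫v(t)dt and applying x(0) = 3, we find x(t) = -3·t^5 + 5·t^4 + 2·t^3 + 5·t^2 - 5·t + 3. From the given position equation x(t) = -3·t^5 + 5·t^4 + 2·t^3 + 5·t^2 - 5·t + 3, we substitute t = 2 to get x = 13.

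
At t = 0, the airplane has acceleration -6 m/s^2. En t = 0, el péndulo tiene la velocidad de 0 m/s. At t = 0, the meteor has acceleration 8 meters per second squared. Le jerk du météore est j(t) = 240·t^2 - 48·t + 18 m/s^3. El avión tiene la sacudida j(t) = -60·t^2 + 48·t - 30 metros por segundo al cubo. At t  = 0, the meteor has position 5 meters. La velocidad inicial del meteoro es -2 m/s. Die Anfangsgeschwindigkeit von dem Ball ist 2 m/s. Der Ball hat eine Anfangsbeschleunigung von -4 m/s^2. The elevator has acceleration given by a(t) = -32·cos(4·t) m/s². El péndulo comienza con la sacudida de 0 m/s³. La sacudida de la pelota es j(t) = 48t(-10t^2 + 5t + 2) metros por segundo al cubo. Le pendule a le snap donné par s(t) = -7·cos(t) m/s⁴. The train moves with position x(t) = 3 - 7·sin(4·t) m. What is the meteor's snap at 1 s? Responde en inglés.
We must differentiate our jerk equation j(t) = 240·t^2 - 48·t + 18 1 time. Differentiating jerk, we get snap: s(t) = 480·t - 48. Using s(t) = 480·t - 48 and substituting t = 1, we find s = 432.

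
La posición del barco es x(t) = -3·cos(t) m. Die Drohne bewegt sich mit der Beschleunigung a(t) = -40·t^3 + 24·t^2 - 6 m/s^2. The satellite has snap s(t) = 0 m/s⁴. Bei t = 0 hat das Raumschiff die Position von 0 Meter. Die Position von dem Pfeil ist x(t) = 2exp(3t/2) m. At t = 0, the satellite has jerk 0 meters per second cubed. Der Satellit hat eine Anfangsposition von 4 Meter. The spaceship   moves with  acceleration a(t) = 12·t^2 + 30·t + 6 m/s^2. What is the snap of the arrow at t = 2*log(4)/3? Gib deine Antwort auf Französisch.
Pour résoudre ceci, nous devons prendre 4 dérivées de notre équation de la position x(t) = 2·exp(3·t/2). La dérivée de la position donne la vitesse: v(t) = 3·exp(3·t/2). La dérivée de la vitesse donne l'accélération: a(t) = 9·exp(3·t/2)/2. La dérivée de l'accélération donne le jerk: j(t) = 27·exp(3·t/2)/4. En dérivant le jerk, nous obtenons le snap: s(t) = 81·exp(3·t/2)/8. Nous avons le snap s(t) = 81·exp(3·t/2)/8. En substituant t = 2*log(4)/3: s(2*log(4)/3) = 81/2.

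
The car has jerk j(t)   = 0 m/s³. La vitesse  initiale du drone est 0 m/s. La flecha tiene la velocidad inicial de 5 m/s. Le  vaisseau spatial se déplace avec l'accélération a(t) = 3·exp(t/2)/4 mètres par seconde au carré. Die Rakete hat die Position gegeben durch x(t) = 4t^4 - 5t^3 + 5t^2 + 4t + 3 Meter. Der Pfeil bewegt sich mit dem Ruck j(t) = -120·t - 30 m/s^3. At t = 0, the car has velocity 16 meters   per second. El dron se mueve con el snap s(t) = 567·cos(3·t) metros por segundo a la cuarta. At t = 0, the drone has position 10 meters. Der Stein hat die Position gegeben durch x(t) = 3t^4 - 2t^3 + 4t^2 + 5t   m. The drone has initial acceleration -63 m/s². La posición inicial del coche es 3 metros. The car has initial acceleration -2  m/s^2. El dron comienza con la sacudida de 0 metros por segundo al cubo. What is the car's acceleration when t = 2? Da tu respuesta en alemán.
Wir müssen die Stammfunktion unserer Gleichung für den Ruck j(t) = 0 1-mal finden. Die Stammfunktion von dem Ruck, mit a(0) = -2, ergibt die Beschleunigung: a(t) = -2. Wir haben die Beschleunigung a(t) = -2. Durch Einsetzen von t = 2: a(2) = -2.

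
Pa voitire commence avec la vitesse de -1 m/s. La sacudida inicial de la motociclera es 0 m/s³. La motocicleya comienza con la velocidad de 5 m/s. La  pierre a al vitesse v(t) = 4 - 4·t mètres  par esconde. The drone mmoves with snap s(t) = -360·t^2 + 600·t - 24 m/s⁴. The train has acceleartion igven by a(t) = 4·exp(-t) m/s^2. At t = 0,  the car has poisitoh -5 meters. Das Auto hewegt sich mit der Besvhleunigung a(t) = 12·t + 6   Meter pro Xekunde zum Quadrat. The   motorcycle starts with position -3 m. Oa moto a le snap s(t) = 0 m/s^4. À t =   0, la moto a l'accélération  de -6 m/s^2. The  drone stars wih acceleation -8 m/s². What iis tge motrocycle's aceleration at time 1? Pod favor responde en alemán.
Ausgehend von dem Snap s(t) = 0, nehmen wir 2 Stammfunktionen. Das Integral von dem Snap, mit j(0) = 0, ergibt den Ruck: j(t) = 0. Das Integral von dem Ruck ist die Beschleunigung. Mit a(0) = -6 erhalten wir a(t) = -6. Wir haben die Beschleunigung a(t) = -6. Durch Einsetzen von t = 1: a(1) = -6.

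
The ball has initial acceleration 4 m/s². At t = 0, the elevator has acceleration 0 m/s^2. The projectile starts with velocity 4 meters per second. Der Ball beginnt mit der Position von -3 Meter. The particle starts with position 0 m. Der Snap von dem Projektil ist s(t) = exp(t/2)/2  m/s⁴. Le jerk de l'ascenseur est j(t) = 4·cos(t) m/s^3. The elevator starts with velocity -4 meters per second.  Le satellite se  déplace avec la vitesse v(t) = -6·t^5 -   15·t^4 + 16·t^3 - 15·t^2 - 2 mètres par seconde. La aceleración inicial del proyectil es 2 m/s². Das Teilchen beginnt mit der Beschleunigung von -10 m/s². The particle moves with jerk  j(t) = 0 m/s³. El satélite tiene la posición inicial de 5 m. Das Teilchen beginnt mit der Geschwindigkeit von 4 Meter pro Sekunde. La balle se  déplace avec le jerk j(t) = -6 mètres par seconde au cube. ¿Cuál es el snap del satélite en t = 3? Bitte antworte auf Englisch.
Starting from velocity v(t) = -6·t^5 - 15·t^4 + 16·t^3 - 15·t^2 - 2, we take 3 derivatives. Differentiating velocity, we get acceleration: a(t) = -30·t^4 - 60·t^3 + 48·t^2 - 30·t. Differentiating acceleration, we get jerk: j(t) = -120·t^3 - 180·t^2 + 96·t - 30. The derivative of jerk gives snap: s(t) = -360·t^2 - 360·t + 96. From the given snap equation s(t) = -360·t^2 - 360·t + 96, we substitute t = 3 to get s = -4224.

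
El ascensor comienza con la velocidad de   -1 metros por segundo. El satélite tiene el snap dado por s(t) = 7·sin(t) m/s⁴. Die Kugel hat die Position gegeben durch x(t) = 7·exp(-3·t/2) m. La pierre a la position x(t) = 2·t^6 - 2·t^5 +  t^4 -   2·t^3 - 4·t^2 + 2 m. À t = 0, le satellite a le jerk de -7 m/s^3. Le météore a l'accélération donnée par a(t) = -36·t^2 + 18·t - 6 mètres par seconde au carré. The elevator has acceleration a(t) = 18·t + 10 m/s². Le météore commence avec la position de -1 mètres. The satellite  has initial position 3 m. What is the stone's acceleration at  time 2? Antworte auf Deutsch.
Ausgehend von der Position x(t) = 2·t^6 - 2·t^5 + t^4 - 2·t^3 - 4·t^2 + 2, nehmen wir 2 Ableitungen. Die Ableitung von der Position ergibt die Geschwindigkeit: v(t) = 12·t^5 - 10·t^4 + 4·t^3 - 6·t^2 - 8·t. Mit d/dt von v(t) finden wir a(t) = 60·t^4 - 40·t^3 + 12·t^2 - 12·t - 8. Wir haben die Beschleunigung a(t) = 60·t^4 - 40·t^3 + 12·t^2 - 12·t - 8. Durch Einsetzen von t = 2: a(2) = 656.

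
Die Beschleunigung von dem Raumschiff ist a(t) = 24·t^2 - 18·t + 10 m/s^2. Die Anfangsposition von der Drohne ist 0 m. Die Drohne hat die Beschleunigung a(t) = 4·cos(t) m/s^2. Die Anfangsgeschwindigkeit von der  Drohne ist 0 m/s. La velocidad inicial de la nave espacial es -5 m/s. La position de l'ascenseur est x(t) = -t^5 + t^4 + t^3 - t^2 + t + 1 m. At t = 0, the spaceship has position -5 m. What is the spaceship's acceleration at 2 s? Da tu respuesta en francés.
De l'équation de l'accélération a(t) = 24·t^2 - 18·t + 10, nous substituons t = 2 pour obtenir a = 70.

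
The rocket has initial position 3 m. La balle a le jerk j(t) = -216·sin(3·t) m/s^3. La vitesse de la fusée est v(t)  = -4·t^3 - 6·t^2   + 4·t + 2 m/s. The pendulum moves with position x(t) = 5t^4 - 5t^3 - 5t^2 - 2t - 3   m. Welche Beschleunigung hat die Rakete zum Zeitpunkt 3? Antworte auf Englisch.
To solve this, we need to take 1 derivative of our velocity equation v(t) = -4·t^3 - 6·t^2 + 4·t + 2. Taking d/dt of v(t), we find a(t) = -12·t^2 - 12·t + 4. Using a(t) = -12·t^2 - 12·t + 4 and substituting t = 3, we find a = -140.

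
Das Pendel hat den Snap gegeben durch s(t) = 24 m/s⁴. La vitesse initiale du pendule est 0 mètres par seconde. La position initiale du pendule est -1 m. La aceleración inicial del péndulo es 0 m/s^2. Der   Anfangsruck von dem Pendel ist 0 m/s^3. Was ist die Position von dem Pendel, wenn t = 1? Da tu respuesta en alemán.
Wir müssen das Integral unserer Gleichung für den Snap s(t) = 24 4-mal finden. Das Integral von dem Snap, mit j(0) = 0, ergibt den Ruck: j(t) = 24·t. Das Integral von dem Ruck ist die Beschleunigung. Mit a(0) = 0 erhalten wir a(t) = 12·t^2. Die Stammfunktion von der Beschleunigung ist die Geschwindigkeit. Mit v(0) = 0 erhalten wir v(t) = 4·t^3. Durch Integration von der Geschwindigkeit und Verwendung der Anfangsbedingung x(0) = -1, erhalten wir x(t) = t^4 - 1. Aus der Gleichung für die Position x(t) = t^4 - 1, setzen wir t = 1 ein und erhalten x = 0.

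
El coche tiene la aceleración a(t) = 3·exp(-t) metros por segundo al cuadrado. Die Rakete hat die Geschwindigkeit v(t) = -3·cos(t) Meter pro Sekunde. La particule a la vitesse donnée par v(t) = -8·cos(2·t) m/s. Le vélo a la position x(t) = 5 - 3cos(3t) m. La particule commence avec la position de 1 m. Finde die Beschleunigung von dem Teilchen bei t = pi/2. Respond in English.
To solve this, we need to take 1 derivative of our velocity equation v(t) = -8·cos(2·t). The derivative of velocity gives acceleration: a(t) = 16·sin(2·t). From the given acceleration equation a(t) = 16·sin(2·t), we substitute t = pi/2 to get a = 0.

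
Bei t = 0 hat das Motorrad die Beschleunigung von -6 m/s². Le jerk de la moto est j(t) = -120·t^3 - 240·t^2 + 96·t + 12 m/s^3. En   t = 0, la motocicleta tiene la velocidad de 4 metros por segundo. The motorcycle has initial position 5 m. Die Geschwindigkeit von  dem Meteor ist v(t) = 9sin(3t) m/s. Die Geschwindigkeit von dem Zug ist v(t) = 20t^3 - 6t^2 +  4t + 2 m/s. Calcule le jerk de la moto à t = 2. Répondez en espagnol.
Tenemos la sacudida j(t) = -120·t^3 - 240·t^2 + 96·t + 12. Sustituyendo t = 2: j(2) = -1716.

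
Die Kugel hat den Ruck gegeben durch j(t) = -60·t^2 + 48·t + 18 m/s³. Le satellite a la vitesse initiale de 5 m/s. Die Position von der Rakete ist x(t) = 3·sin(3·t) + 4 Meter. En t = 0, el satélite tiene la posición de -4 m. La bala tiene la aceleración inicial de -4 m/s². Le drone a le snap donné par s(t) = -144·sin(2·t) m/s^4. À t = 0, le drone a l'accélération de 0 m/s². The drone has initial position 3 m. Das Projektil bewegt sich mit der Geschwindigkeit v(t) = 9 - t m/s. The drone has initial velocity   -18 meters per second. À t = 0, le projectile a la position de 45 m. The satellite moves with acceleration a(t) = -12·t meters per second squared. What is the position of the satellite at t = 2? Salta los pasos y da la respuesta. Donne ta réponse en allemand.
Die Position bei t = 2 ist x = -10.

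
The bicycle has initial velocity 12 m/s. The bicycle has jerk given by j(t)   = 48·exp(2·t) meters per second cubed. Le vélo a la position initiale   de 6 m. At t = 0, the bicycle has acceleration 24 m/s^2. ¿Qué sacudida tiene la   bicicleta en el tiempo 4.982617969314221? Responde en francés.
En utilisant j(t) = 48·exp(2·t) et en substituant t = 4.982617969314221, nous trouvons j = 1021146.88385425.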